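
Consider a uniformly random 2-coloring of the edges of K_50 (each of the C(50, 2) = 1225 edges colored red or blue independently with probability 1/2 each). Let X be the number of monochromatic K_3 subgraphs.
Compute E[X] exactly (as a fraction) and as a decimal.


Let X = Σ_S X_S over the C(50, 3) = 19600 subsets S of size 3, where X_S = 1 if the K_3 on S is monochromatic.
For a fixed S, the K_3 on S has C(3, 2) = 3 edges. P[all 3 edges red] = (1/2)^3, and likewise for blue, so P[monochromatic] = 2·(1/2)^3 = 2^{1 − 3} = 1/4.
Summing: E[X] = C(50, 3) · 2^{1 − 3} = 19600 · 1/4 = 4900.
Numerically: E[X] ≈ 4900.000.

E[X] = C(50,3)·2^(1−C(3,2)) = 4900 ≈ 4900.000.


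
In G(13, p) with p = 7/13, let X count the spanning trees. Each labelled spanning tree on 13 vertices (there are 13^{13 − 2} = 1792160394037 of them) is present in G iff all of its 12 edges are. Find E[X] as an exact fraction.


K_13 has 13^{13 − 2} = 1792160394037 labelled spanning trees.
For each such spanning tree H, let X_H = 1 if all 12 edges of H are present in G. Then P[X_H = 1] = p^{12} = (7/13)^{12} = 13841287201/23298085122481.
By linearity of expectation: E[X] = Σ_H E[X_H] = 1792160394037 · p^{12} = 1792160394037 · 13841287201/23298085122481 = 13841287201/13.
Numerically: E[X] ≈ 1.06471e+09.

E[X] = 1792160394037 · (7/13)^{12} = 13841287201/13 ≈ 1.06471e+09.


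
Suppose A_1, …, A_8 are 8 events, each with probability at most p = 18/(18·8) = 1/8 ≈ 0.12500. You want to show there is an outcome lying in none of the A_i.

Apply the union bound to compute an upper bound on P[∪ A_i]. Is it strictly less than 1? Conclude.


Union bound: P[∪_{i=1}^{8} A_i] ≤ Σ_i P[A_i] ≤ 8·p = 8·(1/8) = 1.
Numerically: 1 ≈ 1.00000.
Is 1 < 1? NO.
Since the bound 1 is ≥ 1, the union bound is uninformative here; it does NOT by itself certify existence.

8·p = 1 ≈ 1.00000; existence NOT certified by the union bound.


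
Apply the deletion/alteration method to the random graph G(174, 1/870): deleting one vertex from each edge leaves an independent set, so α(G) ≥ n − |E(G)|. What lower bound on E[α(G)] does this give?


E[|E(G)|] = C(174, 2)·p = 15051 · (1/870) = 173/10.
E[α(G)] ≥ n − E[|E(G)|] = 174 − 173/10 = 1567/10.
Numerically: ≈ 156.70000.
(This is only a lower bound; the true E[α(G)] may be larger.)

E[α(G)] ≥ 1567/10 ≈ 156.70000.


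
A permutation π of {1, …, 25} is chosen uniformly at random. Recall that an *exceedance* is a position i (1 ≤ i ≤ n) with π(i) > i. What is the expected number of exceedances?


Write X = Σ_{i=1}^{25} X_i, where X_i = 1_{π(i) > i}.
For each fixed i, π(i) is uniform over {1, …, 25} (marginal of a uniform permutation), so P[π(i) > i] = (n − i)/n. Summing: Σ_{i=1}^{25} (n − i)/n = (0 + 1 + … + 24)/25 = 25(25 − 1)/(2·25) = (25 − 1)/2.
Hence E[X] = Σ_{i=1}^{25} (25 − i)/25 = 12 ≈ 12.00000.

E[X] = 12 = 12.00000.


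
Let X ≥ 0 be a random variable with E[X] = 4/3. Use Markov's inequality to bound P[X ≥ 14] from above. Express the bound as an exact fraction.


μ = E[X] = 4/3, a = 14.
Markov: P[X ≥ 14] ≤ μ/a = (4/3)/14 = 2/21.
Numerically: ≈ 0.0952.
(Since a = 14 > μ = 1.3333, the bound 2/21 is < 1 and informative.)

P[X ≥ 14] ≤ 2/21 ≈ 0.0952.


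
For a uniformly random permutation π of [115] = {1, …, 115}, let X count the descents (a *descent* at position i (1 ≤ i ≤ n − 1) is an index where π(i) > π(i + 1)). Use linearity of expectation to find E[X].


Write X = Σ X_I over i = 1, …, 114, with X_I the indicator of one descent.
There are 114 indicators.
For each fixed i, the pair (π(i), π(i+1)) is a uniformly random ordered pair of distinct values from {1, …, 115}; by symmetry P[π(i) > π(i+1)] = 1/2.
By linearity: E[X] = 114 · (1/2) = (115 − 1) · (1/2) = 57 ≈ 57.000000.

E[X] = 57 = 57.000000.


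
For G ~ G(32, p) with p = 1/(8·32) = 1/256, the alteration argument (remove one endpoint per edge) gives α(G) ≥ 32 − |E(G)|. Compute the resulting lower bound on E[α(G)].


E[|E(G)|] = C(32, 2)·p = 496 · (1/256) = 31/16.
E[α(G)] ≥ n − E[|E(G)|] = 32 − 31/16 = 481/16.
Numerically: ≈ 30.062500.
(This is only a lower bound; the true E[α(G)] may be larger.)

E[α(G)] ≥ 481/16 ≈ 30.062500.


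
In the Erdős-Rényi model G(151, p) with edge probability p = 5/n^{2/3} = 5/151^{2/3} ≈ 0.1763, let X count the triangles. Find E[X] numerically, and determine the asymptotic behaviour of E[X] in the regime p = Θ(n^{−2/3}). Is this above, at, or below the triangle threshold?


Number of potential triangles: C(151, 3) = 562475.
Each occurs with probability p³ ≈ (0.1763)³ ≈ 5.482216e-03.
By linearity: E[X] = C(151, 3)·p³ ≈ 562475 · 5.482216e-03 ≈ 3083.6093.
Since α = 2/3 < 1, p = c/n^{2/3} ≫ 1/n is above the triangle threshold p ~ 1/n. Asymptotically E[X] ~ (c³/6)·n^{3(1−α)} = (5³/6)·n^{1} → ∞; triangles are abundant w.h.p.

E[X] ≈ 3083.6093; in regime p = Θ(1/n^{2/3}) E[X] diverges (above the triangle threshold p ~ 1/n).


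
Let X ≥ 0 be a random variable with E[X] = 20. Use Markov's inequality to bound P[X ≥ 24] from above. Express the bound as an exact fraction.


μ = E[X] = 20, a = 24.
Markov: P[X ≥ 24] ≤ μ/a = (20)/24 = 5/6.
Numerically: ≈ 0.833.
(Since a = 24 > μ = 20.000, the bound 5/6 is < 1 and informative.)

P[X ≥ 24] ≤ 5/6 ≈ 0.833.


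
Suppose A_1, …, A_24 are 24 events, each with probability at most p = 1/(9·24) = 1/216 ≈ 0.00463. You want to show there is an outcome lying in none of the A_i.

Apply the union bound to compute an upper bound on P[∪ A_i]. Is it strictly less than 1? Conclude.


Union bound: P[∪_{i=1}^{24} A_i] ≤ Σ_i P[A_i] ≤ 24·p = 24·(1/216) = 1/9.
Numerically: 1/9 ≈ 0.11111.
Is 1/9 < 1? YES.
Since P[∪ A_i] ≤ 1/9 < 1, the complement has P[∩ A_i^c] ≥ 1 − 1/9 = 8/9 > 0, so some outcome avoids every A_i.

24·p = 1/9 ≈ 0.11111; existence CERTIFIED by the union bound.


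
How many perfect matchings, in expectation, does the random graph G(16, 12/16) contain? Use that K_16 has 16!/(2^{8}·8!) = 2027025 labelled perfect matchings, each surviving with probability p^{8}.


K_16 has 16!/(2^{8}·8!) = 2027025 labelled perfect matchings.
For each such perfect matching H, let X_H = 1 if all 8 edges of H are present in G. Then P[X_H = 1] = p^{8} = (3/4)^{8} = 6561/65536.
By linearity of expectation: E[X] = Σ_H E[X_H] = 2027025 · p^{8} = 2027025 · 6561/65536 = 13299311025/65536.
Numerically: E[X] ≈ 2.029e+05.

E[X] = 2027025 · (3/4)^{8} = 13299311025/65536 ≈ 2.029e+05.


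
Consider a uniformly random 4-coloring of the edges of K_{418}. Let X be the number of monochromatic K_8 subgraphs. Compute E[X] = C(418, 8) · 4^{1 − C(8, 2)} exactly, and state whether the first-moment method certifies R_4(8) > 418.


E[X] = C(418, 8) · 4^{1 − 28} = 21608403021078588 · 4^{−27} = 21608403021078588/18014398509481984.
As a reduced fraction: E[X] = 5402100755269647/4503599627370496 ≈ 1.1995073.
Is E[X] < 1? NO.
Since E[X] ≥ 1, the first-moment bound is inconclusive at n = 418; it does NOT by itself certify R_4(8) > 418.

E[X] = 5402100755269647/4503599627370496 ≈ 1.1995073; E[X] ≥ 1; first-moment method inconclusive here.


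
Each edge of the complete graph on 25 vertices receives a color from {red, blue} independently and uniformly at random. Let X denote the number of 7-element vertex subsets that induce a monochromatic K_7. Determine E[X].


Let X = Σ_S X_S over the C(25, 7) = 480700 subsets S of size 7, where X_S = 1 if the K_7 on S is monochromatic.
For a fixed S, the K_7 on S has C(7, 2) = 21 edges. P[all 21 edges red] = (1/2)^21, and likewise for blue, so P[monochromatic] = 2·(1/2)^21 = 2^{1 − 21} = 1/1048576.
By linearity: E[X] = C(25, 7) · 2^{1 − 21} = 480700 · 1/1048576 = 120175/262144.
Numerically: E[X] ≈ 0.458431.

E[X] = C(25,7)·2^(1−C(7,2)) = 120175/262144 ≈ 0.458431.


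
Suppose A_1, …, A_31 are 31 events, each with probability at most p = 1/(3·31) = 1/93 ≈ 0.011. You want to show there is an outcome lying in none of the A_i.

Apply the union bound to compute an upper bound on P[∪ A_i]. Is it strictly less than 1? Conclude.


Union bound: P[∪_{i=1}^{31} A_i] ≤ Σ_i P[A_i] ≤ 31·p = 31·(1/93) = 1/3.
Numerically: 1/3 ≈ 0.333.
Is 1/3 < 1? YES.
Since P[∪ A_i] ≤ 1/3 < 1, the complement has P[∩ A_i^c] ≥ 1 − 1/3 = 2/3 > 0, so some outcome avoids every A_i.

31·p = 1/3 ≈ 0.333; existence CERTIFIED by the union bound.


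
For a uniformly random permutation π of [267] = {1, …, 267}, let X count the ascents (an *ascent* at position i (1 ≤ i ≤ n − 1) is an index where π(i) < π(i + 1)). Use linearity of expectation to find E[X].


Write X = Σ X_I over i = 1, …, 266, with X_I the indicator of one ascent.
There are 266 indicators.
For each fixed i, the pair (π(i), π(i+1)) is a uniformly random ordered pair of distinct values from {1, …, 267}; by symmetry P[π(i) < π(i+1)] = 1/2.
By linearity: E[X] = 266 · (1/2) = (267 − 1) · (1/2) = 133 ≈ 133.000000.

E[X] = 133 = 133.000000.


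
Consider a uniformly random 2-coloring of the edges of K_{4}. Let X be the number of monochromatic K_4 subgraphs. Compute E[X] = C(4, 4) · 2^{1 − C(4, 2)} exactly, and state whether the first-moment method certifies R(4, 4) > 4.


E[X] = C(4, 4) · 2^{1 − 6} = 1 · 2^{−5} = 1/32.
As a reduced fraction: E[X] = 1/32 ≈ 0.0312.
Is E[X] < 1? YES.
Since E[X] < 1, there exists a 2-coloring of K_{4} with no monochromatic K_4; hence R(4, 4) > 4.

E[X] = 1/32 ≈ 0.0312; E[X] < 1, so R(4, 4) > 4.


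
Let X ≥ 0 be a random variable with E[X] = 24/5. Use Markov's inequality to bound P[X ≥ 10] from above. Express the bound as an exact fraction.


μ = E[X] = 24/5, a = 10.
Markov: P[X ≥ 10] ≤ μ/a = (24/5)/10 = 12/25.
Numerically: ≈ 0.48000.
(Since a = 10 > μ = 4.80000, the bound 12/25 is < 1 and informative.)

P[X ≥ 10] ≤ 12/25 ≈ 0.48000.


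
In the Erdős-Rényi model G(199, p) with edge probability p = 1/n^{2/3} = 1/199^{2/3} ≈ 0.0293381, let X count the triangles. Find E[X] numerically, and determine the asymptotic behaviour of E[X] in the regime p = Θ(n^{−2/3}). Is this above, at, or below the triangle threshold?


Number of potential triangles: C(199, 3) = 1293699.
Each occurs with probability p³ ≈ (0.0293381)³ ≈ 2.52518876e-05.
By linearity: E[X] = C(199, 3)·p³ ≈ 1293699 · 2.52518876e-05 ≈ 32.668342.
Since α = 2/3 < 1, p = c/n^{2/3} ≫ 1/n is above the triangle threshold p ~ 1/n. Asymptotically E[X] ~ (c³/6)·n^{3(1−α)} = (1³/6)·n^{1} → ∞; triangles are abundant w.h.p.

E[X] ≈ 32.668342; in regime p = Θ(1/n^{2/3}) E[X] diverges (above the triangle threshold p ~ 1/n).


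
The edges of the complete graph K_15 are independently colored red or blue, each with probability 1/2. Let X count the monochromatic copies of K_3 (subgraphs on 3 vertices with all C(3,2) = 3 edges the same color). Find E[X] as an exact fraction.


Let X = Σ_S X_S over the C(15, 3) = 455 subsets S of size 3, where X_S = 1 if the K_3 on S is monochromatic.
For a fixed S, the K_3 on S has C(3, 2) = 3 edges. P[all 3 edges red] = (1/2)^3, and likewise for blue, so P[monochromatic] = 2·(1/2)^3 = 2^{1 − 3} = 1/4.
By linearity of expectation: E[X] = C(15, 3) · 2^{1 − 3} = 455 · 1/4 = 455/4.
Numerically: E[X] ≈ 113.7500.

E[X] = C(15,3)·2^(1−C(3,2)) = 455/4 ≈ 113.7500.


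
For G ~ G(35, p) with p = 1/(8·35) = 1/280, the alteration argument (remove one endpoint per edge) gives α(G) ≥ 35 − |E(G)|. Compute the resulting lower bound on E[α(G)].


E[|E(G)|] = C(35, 2)·p = 595 · (1/280) = 17/8.
E[α(G)] ≥ n − E[|E(G)|] = 35 − 17/8 = 263/8.
Numerically: ≈ 32.87500.
(This is only a lower bound; the true E[α(G)] may be larger.)

E[α(G)] ≥ 263/8 ≈ 32.87500.


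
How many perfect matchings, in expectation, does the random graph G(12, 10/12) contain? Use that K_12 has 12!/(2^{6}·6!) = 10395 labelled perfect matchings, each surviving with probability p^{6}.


K_12 has 12!/(2^{6}·6!) = 10395 labelled perfect matchings.
For each such perfect matching H, let X_H = 1 if all 6 edges of H are present in G. Then P[X_H = 1] = p^{6} = (5/6)^{6} = 15625/46656.
Summing the indicators: E[X] = Σ_H E[X_H] = 10395 · p^{6} = 10395 · 15625/46656 = 6015625/1728.
Numerically: E[X] ≈ 3481.3.

E[X] = 10395 · (5/6)^{6} = 6015625/1728 ≈ 3481.3.


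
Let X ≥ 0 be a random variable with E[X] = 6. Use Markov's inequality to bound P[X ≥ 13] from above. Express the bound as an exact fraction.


μ = E[X] = 6, a = 13.
Markov: P[X ≥ 13] ≤ μ/a = (6)/13 = 6/13.
Numerically: ≈ 0.461538.
(Since a = 13 > μ = 6.000000, the bound 6/13 is < 1 and informative.)

P[X ≥ 13] ≤ 6/13 ≈ 0.461538.


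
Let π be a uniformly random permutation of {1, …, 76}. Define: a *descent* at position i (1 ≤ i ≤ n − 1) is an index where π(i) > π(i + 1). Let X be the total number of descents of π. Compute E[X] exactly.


Write X = Σ X_I over i = 1, …, 75, with X_I the indicator of one descent.
There are 75 indicators.
For each fixed i, the pair (π(i), π(i+1)) is a uniformly random ordered pair of distinct values from {1, …, 76}; by symmetry P[π(i) > π(i+1)] = 1/2.
By linearity: E[X] = 75 · (1/2) = (76 − 1) · (1/2) = 75/2 ≈ 37.5000.

E[X] = 75/2 = 37.5000.


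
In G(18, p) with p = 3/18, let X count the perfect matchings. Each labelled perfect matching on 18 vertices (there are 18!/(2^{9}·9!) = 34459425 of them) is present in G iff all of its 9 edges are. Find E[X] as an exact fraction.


K_18 has 18!/(2^{9}·9!) = 34459425 labelled perfect matchings.
For each such perfect matching H, let X_H = 1 if all 9 edges of H are present in G. Then P[X_H = 1] = p^{9} = (1/6)^{9} = 1/10077696.
Summing the indicators: E[X] = Σ_H E[X_H] = 34459425 · p^{9} = 34459425 · 1/10077696 = 425425/124416.
Numerically: E[X] ≈ 3.419.

E[X] = 34459425 · (1/6)^{9} = 425425/124416 ≈ 3.419.


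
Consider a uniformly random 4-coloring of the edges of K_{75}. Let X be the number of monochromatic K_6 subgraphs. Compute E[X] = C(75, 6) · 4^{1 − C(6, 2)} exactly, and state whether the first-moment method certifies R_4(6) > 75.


E[X] = C(75, 6) · 4^{1 − 15} = 201359550 · 4^{−14} = 201359550/268435456.
As a reduced fraction: E[X] = 100679775/134217728 ≈ 0.7501228.
Is E[X] < 1? YES.
Since E[X] < 1, there exists a 4-coloring of K_{75} with no monochromatic K_6; hence R_4(6) > 75.

E[X] = 100679775/134217728 ≈ 0.7501228; E[X] < 1, so R_4(6) > 75.


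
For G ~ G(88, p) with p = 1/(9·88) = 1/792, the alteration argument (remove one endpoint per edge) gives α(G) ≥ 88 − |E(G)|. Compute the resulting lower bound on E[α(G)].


E[|E(G)|] = C(88, 2)·p = 3828 · (1/792) = 29/6.
E[α(G)] ≥ n − E[|E(G)|] = 88 − 29/6 = 499/6.
Numerically: ≈ 83.1667.
(This is only a lower bound; the true E[α(G)] may be larger.)

E[α(G)] ≥ 499/6 ≈ 83.1667.


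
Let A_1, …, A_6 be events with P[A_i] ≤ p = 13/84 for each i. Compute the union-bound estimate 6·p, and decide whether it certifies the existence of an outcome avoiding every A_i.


Union bound: P[∪_{i=1}^{6} A_i] ≤ Σ_i P[A_i] ≤ 6·p = 6·(13/84) = 13/14.
Numerically: 13/14 ≈ 0.929.
Is 13/14 < 1? YES.
Since P[∪ A_i] ≤ 13/14 < 1, the complement has P[∩ A_i^c] ≥ 1 − 13/14 = 1/14 > 0, so some outcome avoids every A_i.

6·p = 13/14 ≈ 0.929; existence CERTIFIED by the union bound.


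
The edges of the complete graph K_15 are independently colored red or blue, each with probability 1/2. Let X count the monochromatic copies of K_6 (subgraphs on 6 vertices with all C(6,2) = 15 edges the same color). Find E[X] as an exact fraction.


Let X = Σ_S X_S over the C(15, 6) = 5005 subsets S of size 6, where X_S = 1 if the K_6 on S is monochromatic.
For a fixed S, the K_6 on S has C(6, 2) = 15 edges. P[all 15 edges red] = (1/2)^15, and likewise for blue, so P[monochromatic] = 2·(1/2)^15 = 2^{1 − 15} = 1/16384.
By linearity of expectation: E[X] = C(15, 6) · 2^{1 − 15} = 5005 · 1/16384 = 5005/16384.
Numerically: E[X] ≈ 0.305.

E[X] = C(15,6)·2^(1−C(6,2)) = 5005/16384 ≈ 0.305.


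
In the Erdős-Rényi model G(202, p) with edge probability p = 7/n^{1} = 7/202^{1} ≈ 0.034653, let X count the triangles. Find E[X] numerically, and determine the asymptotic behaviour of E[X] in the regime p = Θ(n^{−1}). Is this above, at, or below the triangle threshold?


Number of potential triangles: C(202, 3) = 1353400.
Each occurs with probability p³ ≈ (0.034653)³ ≈ 4.1614053e-05.
By linearity: E[X] = C(202, 3)·p³ ≈ 1353400 · 4.1614053e-05 ≈ 56.32046.
Here α = 1, so p = 7/n is exactly at the triangle threshold p ~ 1/n. Asymptotically E[X] → c³/6 = 7³/6 = 343/6 ≈ 57.16667, a bounded constant. In this regime the triangle count is asymptotically Poisson(c³/6).

E[X] ≈ 56.32046; in regime p = Θ(1/n^{1}) E[X] stays bounded (at the triangle threshold p ~ 1/n).


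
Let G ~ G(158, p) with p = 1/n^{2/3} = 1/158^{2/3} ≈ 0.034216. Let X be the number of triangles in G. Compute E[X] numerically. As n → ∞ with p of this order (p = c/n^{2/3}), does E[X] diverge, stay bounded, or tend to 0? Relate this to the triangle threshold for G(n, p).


Number of potential triangles: C(158, 3) = 644956.
Each occurs with probability p³ ≈ (0.034216)³ ≈ 4.0057683e-05.
By linearity: E[X] = C(158, 3)·p³ ≈ 644956 · 4.0057683e-05 ≈ 25.83544.
Since α = 2/3 < 1, p = c/n^{2/3} ≫ 1/n is above the triangle threshold p ~ 1/n. Asymptotically E[X] ~ (c³/6)·n^{3(1−α)} = (1³/6)·n^{1} → ∞; triangles are abundant w.h.p.

E[X] ≈ 25.83544; in regime p = Θ(1/n^{2/3}) E[X] diverges (above the triangle threshold p ~ 1/n).


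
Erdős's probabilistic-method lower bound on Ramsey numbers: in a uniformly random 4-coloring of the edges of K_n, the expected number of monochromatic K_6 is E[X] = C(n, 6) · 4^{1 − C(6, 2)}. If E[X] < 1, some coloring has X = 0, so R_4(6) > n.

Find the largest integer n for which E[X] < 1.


We need C(n, 6) · 4^{1 − 15} < 1, i.e. C(n, 6) < 4^{15 − 1} = 268435456.
Check values of n near the boundary:
  n = 76: C(76, 6) = 218618940; 218618940 < 268435456? YES
  n = 77: C(77, 6) = 237093780; 237093780 < 268435456? YES
  n = 78: C(78, 6) = 256851595; 256851595 < 268435456? YES
  n = 79: C(79, 6) = 277962685; 277962685 < 268435456? NO
The largest n with C(n, 6) < 268435456 is n = 78 (where E[X] = 256851595/268435456 ≈ 0.957). Hence R_4(6) > 78, i.e. R_4(6) ≥ 79.

Largest n = 78; hence R_4(6) > 78.


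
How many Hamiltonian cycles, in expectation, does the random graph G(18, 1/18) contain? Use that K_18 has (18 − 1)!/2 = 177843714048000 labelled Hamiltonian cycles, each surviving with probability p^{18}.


K_18 has (18 − 1)!/2 = 177843714048000 labelled Hamiltonian cycles.
For each such Hamiltonian cycle H, let X_H = 1 if all 18 edges of H are present in G. Then P[X_H = 1] = p^{18} = (1/18)^{18} = 1/39346408075296537575424.
By linearity of expectation: E[X] = Σ_H E[X_H] = 177843714048000 · p^{18} = 177843714048000 · 1/39346408075296537575424 = 14889875/3294258113514384.
Numerically: E[X] ≈ 4.52e-09.

E[X] = 177843714048000 · (1/18)^{18} = 14889875/3294258113514384 ≈ 4.52e-09.


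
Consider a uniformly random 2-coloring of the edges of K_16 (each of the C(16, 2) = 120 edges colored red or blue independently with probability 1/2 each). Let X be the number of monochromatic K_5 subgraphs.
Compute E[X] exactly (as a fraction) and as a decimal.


Let X = Σ_S X_S over the C(16, 5) = 4368 subsets S of size 5, where X_S = 1 if the K_5 on S is monochromatic.
For a fixed S, the K_5 on S has C(5, 2) = 10 edges. P[all 10 edges red] = (1/2)^10, and likewise for blue, so P[monochromatic] = 2·(1/2)^10 = 2^{1 − 10} = 1/512.
Summing: E[X] = C(16, 5) · 2^{1 − 10} = 4368 · 1/512 = 273/32.
Numerically: E[X] ≈ 8.531250.

E[X] = C(16,5)·2^(1−C(5,2)) = 273/32 ≈ 8.531250.


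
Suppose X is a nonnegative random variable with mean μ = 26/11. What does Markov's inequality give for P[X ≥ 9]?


μ = E[X] = 26/11, a = 9.
Markov: P[X ≥ 9] ≤ μ/a = (26/11)/9 = 26/99.
Numerically: ≈ 0.26263.
(Since a = 9 > μ = 2.36364, the bound 26/99 is < 1 and informative.)

P[X ≥ 9] ≤ 26/99 ≈ 0.26263.


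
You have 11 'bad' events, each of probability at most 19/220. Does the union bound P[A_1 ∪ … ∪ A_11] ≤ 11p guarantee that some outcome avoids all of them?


Union bound: P[∪_{i=1}^{11} A_i] ≤ Σ_i P[A_i] ≤ 11·p = 11·(19/220) = 19/20.
Numerically: 19/20 ≈ 0.950000.
Is 19/20 < 1? YES.
Since P[∪ A_i] ≤ 19/20 < 1, the complement has P[∩ A_i^c] ≥ 1 − 19/20 = 1/20 > 0, so some outcome avoids every A_i.

11·p = 19/20 ≈ 0.950000; existence CERTIFIED by the union bound.


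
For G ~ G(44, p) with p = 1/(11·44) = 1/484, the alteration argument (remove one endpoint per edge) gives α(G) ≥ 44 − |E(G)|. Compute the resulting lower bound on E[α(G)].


E[|E(G)|] = C(44, 2)·p = 946 · (1/484) = 43/22.
E[α(G)] ≥ n − E[|E(G)|] = 44 − 43/22 = 925/22.
Numerically: ≈ 42.04545.
(This is only a lower bound; the true E[α(G)] may be larger.)

E[α(G)] ≥ 925/22 ≈ 42.04545.


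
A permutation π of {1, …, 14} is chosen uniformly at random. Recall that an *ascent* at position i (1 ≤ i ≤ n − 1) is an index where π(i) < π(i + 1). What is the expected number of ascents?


Write X = Σ X_I over i = 1, …, 13, with X_I the indicator of one ascent.
There are 13 indicators.
For each fixed i, the pair (π(i), π(i+1)) is a uniformly random ordered pair of distinct values from {1, …, 14}; by symmetry P[π(i) < π(i+1)] = 1/2.
By linearity: E[X] = 13 · (1/2) = (14 − 1) · (1/2) = 13/2 ≈ 6.500.

E[X] = 13/2 = 6.500.


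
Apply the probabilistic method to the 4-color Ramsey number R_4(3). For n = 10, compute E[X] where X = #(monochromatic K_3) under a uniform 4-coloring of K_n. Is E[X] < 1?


E[X] = C(10, 3) · 4^{1 − 3} = 120 · 4^{−2} = 120/16.
As a reduced fraction: E[X] = 15/2 ≈ 7.5000.
Is E[X] < 1? NO.
Since E[X] ≥ 1, the first-moment bound is inconclusive at n = 10; it does NOT by itself certify R_4(3) > 10.

E[X] = 15/2 ≈ 7.5000; E[X] ≥ 1; first-moment method inconclusive here.


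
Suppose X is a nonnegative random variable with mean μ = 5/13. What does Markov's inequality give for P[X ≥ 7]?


μ = E[X] = 5/13, a = 7.
Markov: P[X ≥ 7] ≤ μ/a = (5/13)/7 = 5/91.
Numerically: ≈ 0.05495.
(Since a = 7 > μ = 0.38462, the bound 5/91 is < 1 and informative.)

P[X ≥ 7] ≤ 5/91 ≈ 0.05495.


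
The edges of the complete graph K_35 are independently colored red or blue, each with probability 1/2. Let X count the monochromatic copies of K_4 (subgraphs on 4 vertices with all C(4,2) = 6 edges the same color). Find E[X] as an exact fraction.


Let X = Σ_S X_S over the C(35, 4) = 52360 subsets S of size 4, where X_S = 1 if the K_4 on S is monochromatic.
For a fixed S, the K_4 on S has C(4, 2) = 6 edges. P[all 6 edges red] = (1/2)^6, and likewise for blue, so P[monochromatic] = 2·(1/2)^6 = 2^{1 − 6} = 1/32.
By linearity of expectation: E[X] = C(35, 4) · 2^{1 − 6} = 52360 · 1/32 = 6545/4.
Numerically: E[X] ≈ 1636.250.

E[X] = C(35,4)·2^(1−C(4,2)) = 6545/4 ≈ 1636.250.


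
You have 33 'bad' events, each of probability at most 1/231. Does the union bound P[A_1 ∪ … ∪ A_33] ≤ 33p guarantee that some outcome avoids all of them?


Union bound: P[∪_{i=1}^{33} A_i] ≤ Σ_i P[A_i] ≤ 33·p = 33·(1/231) = 1/7.
Numerically: 1/7 ≈ 0.1429.
Is 1/7 < 1? YES.
Since P[∪ A_i] ≤ 1/7 < 1, the complement has P[∩ A_i^c] ≥ 1 − 1/7 = 6/7 > 0, so some outcome avoids every A_i.

33·p = 1/7 ≈ 0.1429; existence CERTIFIED by the union bound.


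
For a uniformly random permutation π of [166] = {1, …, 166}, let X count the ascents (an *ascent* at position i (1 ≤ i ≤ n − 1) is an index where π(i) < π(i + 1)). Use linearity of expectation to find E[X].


Write X = Σ X_I over i = 1, …, 165, with X_I the indicator of one ascent.
There are 165 indicators.
For each fixed i, the pair (π(i), π(i+1)) is a uniformly random ordered pair of distinct values from {1, …, 166}; by symmetry P[π(i) < π(i+1)] = 1/2.
By linearity: E[X] = 165 · (1/2) = (166 − 1) · (1/2) = 165/2 ≈ 82.500000.

E[X] = 165/2 = 82.500000.


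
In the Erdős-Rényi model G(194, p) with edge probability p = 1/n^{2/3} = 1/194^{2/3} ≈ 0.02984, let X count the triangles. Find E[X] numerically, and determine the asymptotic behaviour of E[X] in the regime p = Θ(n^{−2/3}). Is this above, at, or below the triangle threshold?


Number of potential triangles: C(194, 3) = 1198144.
Each occurs with probability p³ ≈ (0.02984)³ ≈ 2.6570305e-05.
By linearity: E[X] = C(194, 3)·p³ ≈ 1198144 · 2.6570305e-05 ≈ 31.83505.
Since α = 2/3 < 1, p = c/n^{2/3} ≫ 1/n is above the triangle threshold p ~ 1/n. Asymptotically E[X] ~ (c³/6)·n^{3(1−α)} = (1³/6)·n^{1} → ∞; triangles are abundant w.h.p.

E[X] ≈ 31.83505; in regime p = Θ(1/n^{2/3}) E[X] diverges (above the triangle threshold p ~ 1/n).


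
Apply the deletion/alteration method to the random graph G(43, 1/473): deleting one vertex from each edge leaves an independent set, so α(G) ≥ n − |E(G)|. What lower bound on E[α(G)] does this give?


E[|E(G)|] = C(43, 2)·p = 903 · (1/473) = 21/11.
E[α(G)] ≥ n − E[|E(G)|] = 43 − 21/11 = 452/11.
Numerically: ≈ 41.09091.
(This is only a lower bound; the true E[α(G)] may be larger.)

E[α(G)] ≥ 452/11 ≈ 41.09091.


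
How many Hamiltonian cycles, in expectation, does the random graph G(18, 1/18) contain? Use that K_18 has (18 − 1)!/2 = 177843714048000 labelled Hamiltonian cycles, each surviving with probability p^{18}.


K_18 has (18 − 1)!/2 = 177843714048000 labelled Hamiltonian cycles.
For each such Hamiltonian cycle H, let X_H = 1 if all 18 edges of H are present in G. Then P[X_H = 1] = p^{18} = (1/18)^{18} = 1/39346408075296537575424.
Summing the indicators: E[X] = Σ_H E[X_H] = 177843714048000 · p^{18} = 177843714048000 · 1/39346408075296537575424 = 14889875/3294258113514384.
Numerically: E[X] ≈ 4.52e-09.

E[X] = 177843714048000 · (1/18)^{18} = 14889875/3294258113514384 ≈ 4.52e-09.


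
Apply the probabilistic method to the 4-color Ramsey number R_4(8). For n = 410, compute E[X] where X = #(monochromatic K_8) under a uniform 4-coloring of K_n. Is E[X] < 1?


E[X] = C(410, 8) · 4^{1 − 28} = 18488798173326195 · 4^{−27} = 18488798173326195/18014398509481984.
As a reduced fraction: E[X] = 18488798173326195/18014398509481984 ≈ 1.02633.
Is E[X] < 1? NO.
Since E[X] ≥ 1, the first-moment bound is inconclusive at n = 410; it does NOT by itself certify R_4(8) > 410.

E[X] = 18488798173326195/18014398509481984 ≈ 1.02633; E[X] ≥ 1; first-moment method inconclusive here.


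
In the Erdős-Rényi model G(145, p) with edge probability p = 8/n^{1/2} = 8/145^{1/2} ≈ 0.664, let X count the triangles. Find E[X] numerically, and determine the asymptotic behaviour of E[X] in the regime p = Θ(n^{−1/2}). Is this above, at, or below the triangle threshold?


Number of potential triangles: C(145, 3) = 497640.
Each occurs with probability p³ ≈ (0.664)³ ≈ 2.93236e-01.
By linearity: E[X] = C(145, 3)·p³ ≈ 497640 · 2.93236e-01 ≈ 145926.188.
Since α = 1/2 < 1, p = c/n^{1/2} ≫ 1/n is above the triangle threshold p ~ 1/n. Asymptotically E[X] ~ (c³/6)·n^{3(1−α)} = (8³/6)·n^{1.5} → ∞; triangles are abundant w.h.p.

E[X] ≈ 145926.188; in regime p = Θ(1/n^{1/2}) E[X] diverges (above the triangle threshold p ~ 1/n).


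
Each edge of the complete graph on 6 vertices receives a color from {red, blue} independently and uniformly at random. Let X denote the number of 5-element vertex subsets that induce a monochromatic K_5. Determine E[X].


Let X = Σ_S X_S over the C(6, 5) = 6 subsets S of size 5, where X_S = 1 if the K_5 on S is monochromatic.
For a fixed S, the K_5 on S has C(5, 2) = 10 edges. P[all 10 edges red] = (1/2)^10, and likewise for blue, so P[monochromatic] = 2·(1/2)^10 = 2^{1 − 10} = 1/512.
By linearity: E[X] = C(6, 5) · 2^{1 − 10} = 6 · 1/512 = 3/256.
Numerically: E[X] ≈ 0.0117.

E[X] = C(6,5)·2^(1−C(5,2)) = 3/256 ≈ 0.0117.


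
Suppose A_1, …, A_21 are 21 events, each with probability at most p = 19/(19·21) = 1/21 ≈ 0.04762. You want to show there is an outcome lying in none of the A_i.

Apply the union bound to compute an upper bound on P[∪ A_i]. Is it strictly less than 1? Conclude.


Union bound: P[∪_{i=1}^{21} A_i] ≤ Σ_i P[A_i] ≤ 21·p = 21·(1/21) = 1.
Numerically: 1 ≈ 1.00000.
Is 1 < 1? NO.
Since the bound 1 is ≥ 1, the union bound is uninformative here; it does NOT by itself certify existence.

21·p = 1 ≈ 1.00000; existence NOT certified by the union bound.


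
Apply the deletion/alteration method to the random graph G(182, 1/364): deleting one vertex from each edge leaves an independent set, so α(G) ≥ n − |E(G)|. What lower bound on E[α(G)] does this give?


E[|E(G)|] = C(182, 2)·p = 16471 · (1/364) = 181/4.
E[α(G)] ≥ n − E[|E(G)|] = 182 − 181/4 = 547/4.
Numerically: ≈ 136.75000.
(This is only a lower bound; the true E[α(G)] may be larger.)

E[α(G)] ≥ 547/4 ≈ 136.75000.


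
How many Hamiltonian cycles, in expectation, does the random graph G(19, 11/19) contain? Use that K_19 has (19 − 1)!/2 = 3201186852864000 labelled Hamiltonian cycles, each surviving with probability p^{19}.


K_19 has (19 − 1)!/2 = 3201186852864000 labelled Hamiltonian cycles.
For each such Hamiltonian cycle H, let X_H = 1 if all 19 edges of H are present in G. Then P[X_H = 1] = p^{19} = (11/19)^{19} = 61159090448414546291/1978419655660313589123979.
By linearity: E[X] = Σ_H E[X_H] = 3201186852864000 · p^{19} = 3201186852864000 · 61159090448414546291/1978419655660313589123979 = 195781676276584883979724733927424000/1978419655660313589123979.
Numerically: E[X] ≈ 9.9e+10.

E[X] = 3201186852864000 · (11/19)^{19} = 195781676276584883979724733927424000/1978419655660313589123979 ≈ 9.9e+10.


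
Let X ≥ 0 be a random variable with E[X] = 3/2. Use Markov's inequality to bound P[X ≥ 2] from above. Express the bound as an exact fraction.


μ = E[X] = 3/2, a = 2.
Markov: P[X ≥ 2] ≤ μ/a = (3/2)/2 = 3/4.
Numerically: ≈ 0.750000.
(Since a = 2 > μ = 1.500000, the bound 3/4 is < 1 and informative.)

P[X ≥ 2] ≤ 3/4 ≈ 0.750000.


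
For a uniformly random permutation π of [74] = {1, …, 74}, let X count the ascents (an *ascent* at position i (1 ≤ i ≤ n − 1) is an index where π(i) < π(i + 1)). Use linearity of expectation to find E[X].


Write X = Σ X_I over i = 1, …, 73, with X_I the indicator of one ascent.
There are 73 indicators.
For each fixed i, the pair (π(i), π(i+1)) is a uniformly random ordered pair of distinct values from {1, …, 74}; by symmetry P[π(i) < π(i+1)] = 1/2.
By linearity: E[X] = 73 · (1/2) = (74 − 1) · (1/2) = 73/2 ≈ 36.500.

E[X] = 73/2 = 36.500.


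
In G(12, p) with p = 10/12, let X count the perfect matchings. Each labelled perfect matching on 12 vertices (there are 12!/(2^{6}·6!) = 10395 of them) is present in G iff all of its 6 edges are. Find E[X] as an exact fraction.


K_12 has 12!/(2^{6}·6!) = 10395 labelled perfect matchings.
For each such perfect matching H, let X_H = 1 if all 6 edges of H are present in G. Then P[X_H = 1] = p^{6} = (5/6)^{6} = 15625/46656.
Summing the indicators: E[X] = Σ_H E[X_H] = 10395 · p^{6} = 10395 · 15625/46656 = 6015625/1728.
Numerically: E[X] ≈ 3481.

E[X] = 10395 · (5/6)^{6} = 6015625/1728 ≈ 3481.


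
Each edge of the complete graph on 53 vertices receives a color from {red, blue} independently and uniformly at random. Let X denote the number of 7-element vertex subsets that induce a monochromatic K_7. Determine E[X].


Let X = Σ_S X_S over the C(53, 7) = 154143080 subsets S of size 7, where X_S = 1 if the K_7 on S is monochromatic.
For a fixed S, the K_7 on S has C(7, 2) = 21 edges. P[all 21 edges red] = (1/2)^21, and likewise for blue, so P[monochromatic] = 2·(1/2)^21 = 2^{1 − 21} = 1/1048576.
Summing: E[X] = C(53, 7) · 2^{1 − 21} = 154143080 · 1/1048576 = 19267885/131072.
Numerically: E[X] ≈ 147.0023.

E[X] = C(53,7)·2^(1−C(7,2)) = 19267885/131072 ≈ 147.0023.


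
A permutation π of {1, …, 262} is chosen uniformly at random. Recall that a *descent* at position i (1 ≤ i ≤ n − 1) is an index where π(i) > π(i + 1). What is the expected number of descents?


Write X = Σ X_I over i = 1, …, 261, with X_I the indicator of one descent.
There are 261 indicators.
For each fixed i, the pair (π(i), π(i+1)) is a uniformly random ordered pair of distinct values from {1, …, 262}; by symmetry P[π(i) > π(i+1)] = 1/2.
By linearity: E[X] = 261 · (1/2) = (262 − 1) · (1/2) = 261/2 ≈ 130.500000.

E[X] = 261/2 = 130.500000.


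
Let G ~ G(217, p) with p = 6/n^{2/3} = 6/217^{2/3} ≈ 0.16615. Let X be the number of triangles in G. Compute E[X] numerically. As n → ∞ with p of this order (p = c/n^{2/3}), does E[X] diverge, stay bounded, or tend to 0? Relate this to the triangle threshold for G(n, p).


Number of potential triangles: C(217, 3) = 1679580.
Each occurs with probability p³ ≈ (0.16615)³ ≈ 4.5870585e-03.
By linearity: E[X] = C(217, 3)·p³ ≈ 1679580 · 4.5870585e-03 ≈ 7704.33180.
Since α = 2/3 < 1, p = c/n^{2/3} ≫ 1/n is above the triangle threshold p ~ 1/n. Asymptotically E[X] ~ (c³/6)·n^{3(1−α)} = (6³/6)·n^{1} → ∞; triangles are abundant w.h.p.

E[X] ≈ 7704.33180; in regime p = Θ(1/n^{2/3}) E[X] diverges (above the triangle threshold p ~ 1/n).


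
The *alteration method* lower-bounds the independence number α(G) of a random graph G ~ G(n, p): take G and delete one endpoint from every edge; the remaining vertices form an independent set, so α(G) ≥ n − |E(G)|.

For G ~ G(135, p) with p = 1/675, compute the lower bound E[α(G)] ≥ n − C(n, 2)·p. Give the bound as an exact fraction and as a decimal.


E[|E(G)|] = C(135, 2)·p = 9045 · (1/675) = 67/5.
E[α(G)] ≥ n − E[|E(G)|] = 135 − 67/5 = 608/5.
Numerically: ≈ 121.600000.
(This is only a lower bound; the true E[α(G)] may be larger.)

E[α(G)] ≥ 608/5 ≈ 121.600000.


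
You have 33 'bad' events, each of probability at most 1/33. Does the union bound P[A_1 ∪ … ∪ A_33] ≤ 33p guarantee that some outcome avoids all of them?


Union bound: P[∪_{i=1}^{33} A_i] ≤ Σ_i P[A_i] ≤ 33·p = 33·(1/33) = 1.
Numerically: 1 ≈ 1.000.
Is 1 < 1? NO.
Since the bound 1 is ≥ 1, the union bound is uninformative here; it does NOT by itself certify existence.

33·p = 1 ≈ 1.000; existence NOT certified by the union bound.


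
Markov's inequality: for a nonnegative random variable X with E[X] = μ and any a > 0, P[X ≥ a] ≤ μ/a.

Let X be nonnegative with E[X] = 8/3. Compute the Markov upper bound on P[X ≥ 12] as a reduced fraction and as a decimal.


μ = E[X] = 8/3, a = 12.
Markov: P[X ≥ 12] ≤ μ/a = (8/3)/12 = 2/9.
Numerically: ≈ 0.2222.
(Since a = 12 > μ = 2.6667, the bound 2/9 is < 1 and informative.)

P[X ≥ 12] ≤ 2/9 ≈ 0.2222.


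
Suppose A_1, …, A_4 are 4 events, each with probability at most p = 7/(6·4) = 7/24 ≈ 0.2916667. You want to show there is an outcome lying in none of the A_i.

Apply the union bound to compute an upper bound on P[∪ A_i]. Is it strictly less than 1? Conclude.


Union bound: P[∪_{i=1}^{4} A_i] ≤ Σ_i P[A_i] ≤ 4·p = 4·(7/24) = 7/6.
Numerically: 7/6 ≈ 1.1666667.
Is 7/6 < 1? NO.
Since the bound 7/6 is ≥ 1, the union bound is uninformative here; it does NOT by itself certify existence.

4·p = 7/6 ≈ 1.1666667; existence NOT certified by the union bound.


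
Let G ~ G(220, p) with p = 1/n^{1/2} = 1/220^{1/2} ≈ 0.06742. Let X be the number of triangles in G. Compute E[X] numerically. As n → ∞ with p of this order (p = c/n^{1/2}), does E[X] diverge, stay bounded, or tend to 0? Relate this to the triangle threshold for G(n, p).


Number of potential triangles: C(220, 3) = 1750540.
Each occurs with probability p³ ≈ (0.06742)³ ≈ 3.06454483e-04.
By linearity: E[X] = C(220, 3)·p³ ≈ 1750540 · 3.06454483e-04 ≈ 536.460831.
Since α = 1/2 < 1, p = c/n^{1/2} ≫ 1/n is above the triangle threshold p ~ 1/n. Asymptotically E[X] ~ (c³/6)·n^{3(1−α)} = (1³/6)·n^{1.5} → ∞; triangles are abundant w.h.p.

E[X] ≈ 536.460831; in regime p = Θ(1/n^{1/2}) E[X] diverges (above the triangle threshold p ~ 1/n).


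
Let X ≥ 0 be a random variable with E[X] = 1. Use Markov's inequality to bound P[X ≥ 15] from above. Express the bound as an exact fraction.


μ = E[X] = 1, a = 15.
Markov: P[X ≥ 15] ≤ μ/a = (1)/15 = 1/15.
Numerically: ≈ 0.06667.
(Since a = 15 > μ = 1.00000, the bound 1/15 is < 1 and informative.)

P[X ≥ 15] ≤ 1/15 ≈ 0.06667.


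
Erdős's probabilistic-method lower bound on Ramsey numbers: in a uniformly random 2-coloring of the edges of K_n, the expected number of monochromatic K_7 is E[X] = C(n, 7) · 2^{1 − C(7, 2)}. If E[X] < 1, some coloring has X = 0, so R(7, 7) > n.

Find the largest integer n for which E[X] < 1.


We need C(n, 7) · 2^{1 − 21} < 1, i.e. C(n, 7) < 2^{21 − 1} = 1048576.
Check values of n near the boundary:
  n = 21: C(21, 7) = 116280; 116280 < 1048576? YES
  n = 22: C(22, 7) = 170544; 170544 < 1048576? YES
  n = 23: C(23, 7) = 245157; 245157 < 1048576? YES
  n = 24: C(24, 7) = 346104; 346104 < 1048576? YES
  n = 25: C(25, 7) = 480700; 480700 < 1048576? YES
  n = 26: C(26, 7) = 657800; 657800 < 1048576? YES
  n = 27: C(27, 7) = 888030; 888030 < 1048576? YES
  n = 28: C(28, 7) = 1184040; 1184040 < 1048576? NO
  n = 29: C(29, 7) = 1560780; 1560780 < 1048576? NO
The largest n with C(n, 7) < 1048576 is n = 27 (where E[X] = 444015/524288 ≈ 0.846891). Hence R(7, 7) > 27, i.e. R(7, 7) ≥ 28.

Largest n = 27; hence R(7, 7) > 27.


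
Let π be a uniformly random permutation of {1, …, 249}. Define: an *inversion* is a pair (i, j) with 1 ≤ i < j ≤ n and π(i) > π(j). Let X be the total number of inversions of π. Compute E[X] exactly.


Write X = Σ X_I over the C(249, 2) = 30876 pairs i < j, with X_I the indicator of one inversion.
There are 30876 indicators.
For each fixed pair i < j, the values π(i) and π(j) are two distinct elements of {1, …, 249} in uniformly random order; by symmetry P[π(i) > π(j)] = 1/2.
By linearity: E[X] = 30876 · (1/2) = C(249, 2) · (1/2) = 30876/2 = 15438 ≈ 15438.0000.

E[X] = 15438 = 15438.0000.


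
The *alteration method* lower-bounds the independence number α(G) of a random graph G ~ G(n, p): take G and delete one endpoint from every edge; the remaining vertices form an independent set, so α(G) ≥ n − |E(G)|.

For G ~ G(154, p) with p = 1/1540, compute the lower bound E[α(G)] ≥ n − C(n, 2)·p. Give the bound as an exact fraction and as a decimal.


E[|E(G)|] = C(154, 2)·p = 11781 · (1/1540) = 153/20.
E[α(G)] ≥ n − E[|E(G)|] = 154 − 153/20 = 2927/20.
Numerically: ≈ 146.350.
(This is only a lower bound; the true E[α(G)] may be larger.)

E[α(G)] ≥ 2927/20 ≈ 146.350.


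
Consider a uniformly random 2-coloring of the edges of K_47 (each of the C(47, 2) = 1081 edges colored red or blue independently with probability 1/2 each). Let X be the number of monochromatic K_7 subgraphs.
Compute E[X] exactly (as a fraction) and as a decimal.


Let X = Σ_S X_S over the C(47, 7) = 62891499 subsets S of size 7, where X_S = 1 if the K_7 on S is monochromatic.
For a fixed S, the K_7 on S has C(7, 2) = 21 edges. P[all 21 edges red] = (1/2)^21, and likewise for blue, so P[monochromatic] = 2·(1/2)^21 = 2^{1 − 21} = 1/1048576.
By linearity: E[X] = C(47, 7) · 2^{1 − 21} = 62891499 · 1/1048576 = 62891499/1048576.
Numerically: E[X] ≈ 59.9780.

E[X] = C(47,7)·2^(1−C(7,2)) = 62891499/1048576 ≈ 59.9780.


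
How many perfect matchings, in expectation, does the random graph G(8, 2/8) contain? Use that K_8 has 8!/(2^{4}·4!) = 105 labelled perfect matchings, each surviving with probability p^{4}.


K_8 has 8!/(2^{4}·4!) = 105 labelled perfect matchings.
For each such perfect matching H, let X_H = 1 if all 4 edges of H are present in G. Then P[X_H = 1] = p^{4} = (1/4)^{4} = 1/256.
By linearity of expectation: E[X] = Σ_H E[X_H] = 105 · p^{4} = 105 · 1/256 = 105/256.
Numerically: E[X] ≈ 0.41.

E[X] = 105 · (1/4)^{4} = 105/256 ≈ 0.41.
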